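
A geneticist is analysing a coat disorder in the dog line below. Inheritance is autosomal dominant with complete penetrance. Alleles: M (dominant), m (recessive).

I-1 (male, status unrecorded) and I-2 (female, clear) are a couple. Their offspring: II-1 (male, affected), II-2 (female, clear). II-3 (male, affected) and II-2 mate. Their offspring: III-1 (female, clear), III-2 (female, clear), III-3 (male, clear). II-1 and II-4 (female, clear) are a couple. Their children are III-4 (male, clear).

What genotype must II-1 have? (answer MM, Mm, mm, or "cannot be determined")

From phenotype alone, II-1 is MM or Mm.
II-1 is affected so carries M and received m from I-2 (mm), so II-1 is Mm.

Mm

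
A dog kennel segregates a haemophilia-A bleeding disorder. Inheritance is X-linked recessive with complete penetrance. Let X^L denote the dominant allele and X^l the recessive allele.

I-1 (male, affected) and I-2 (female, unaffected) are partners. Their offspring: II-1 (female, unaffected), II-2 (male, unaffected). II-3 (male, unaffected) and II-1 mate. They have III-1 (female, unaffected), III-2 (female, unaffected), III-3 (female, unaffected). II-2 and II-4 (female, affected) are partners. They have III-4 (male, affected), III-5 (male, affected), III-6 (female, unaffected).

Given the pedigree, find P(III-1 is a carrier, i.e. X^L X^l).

II-3 is unaffected, so II-3 is X^L Y.
II-1 is unaffected so carries L and received l from I-1 (X^l Y), so II-1 is X^L X^l.
Their cross gives offspring ratios 1/2 X^L X^L : 1/2 X^L X^l. Conditioning on III-1 being unaffected, P(X^L X^l) = 1/2 / 1 = 1/2.

1/2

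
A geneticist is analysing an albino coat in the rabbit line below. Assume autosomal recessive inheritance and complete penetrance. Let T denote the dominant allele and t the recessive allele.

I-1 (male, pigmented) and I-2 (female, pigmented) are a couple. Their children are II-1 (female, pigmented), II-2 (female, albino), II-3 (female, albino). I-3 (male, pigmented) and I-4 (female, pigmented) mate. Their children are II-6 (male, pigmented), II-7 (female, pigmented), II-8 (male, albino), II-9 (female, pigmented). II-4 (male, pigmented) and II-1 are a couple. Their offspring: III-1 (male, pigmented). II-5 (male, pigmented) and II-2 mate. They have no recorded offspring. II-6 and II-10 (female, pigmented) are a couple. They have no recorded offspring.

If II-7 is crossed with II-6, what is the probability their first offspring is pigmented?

I-3 is pigmented so carries T and passed t to II-8 (tt), so I-3 is Tt.
I-4 is pigmented so carries T and passed t to II-8 (tt), so I-4 is Tt.
II-7 is a pigmented offspring of I-3 (Tt) × I-4 (Tt), whose cross gives 1/4 TT : 1/2 Tt : 1/4 tt; conditioning on being pigmented, II-7 is TT with probability 1/3, Tt with probability 2/3.
II-6 is a pigmented offspring of I-3 (Tt) × I-4 (Tt), whose cross gives 1/4 TT : 1/2 Tt : 1/4 tt; conditioning on being pigmented, II-6 is TT with probability 1/3, Tt with probability 2/3.
Summing over parental genotype combinations, P(offspring is pigmented) = 1/9·1 + 2/9·1 + 2/9·1 + 4/9·3/4 = 8/9.

8/9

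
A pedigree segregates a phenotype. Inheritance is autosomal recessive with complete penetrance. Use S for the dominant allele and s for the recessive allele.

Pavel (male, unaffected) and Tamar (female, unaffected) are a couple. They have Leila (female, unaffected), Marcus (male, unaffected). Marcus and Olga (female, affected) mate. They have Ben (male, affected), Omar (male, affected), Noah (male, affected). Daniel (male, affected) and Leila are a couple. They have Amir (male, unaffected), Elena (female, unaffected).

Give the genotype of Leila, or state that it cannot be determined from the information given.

cannot be determined

Leila's phenotype allows SS or Ss, and no parent or child forces a single allele at both positions; consistent genotype assignments exist with Leila as SS or Ss.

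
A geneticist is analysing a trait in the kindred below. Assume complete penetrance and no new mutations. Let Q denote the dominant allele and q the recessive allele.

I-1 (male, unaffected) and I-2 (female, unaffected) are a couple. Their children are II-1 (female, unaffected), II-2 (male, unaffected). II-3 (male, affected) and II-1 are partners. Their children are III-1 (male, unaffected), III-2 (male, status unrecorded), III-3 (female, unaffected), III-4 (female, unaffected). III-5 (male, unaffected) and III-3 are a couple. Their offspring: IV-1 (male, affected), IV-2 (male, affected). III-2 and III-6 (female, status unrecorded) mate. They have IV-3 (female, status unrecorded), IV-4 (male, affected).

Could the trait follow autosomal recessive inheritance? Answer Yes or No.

A consistent assignment under autosomal recessive exists: I-1 QQ, I-2 QQ, II-1 QQ, II-2 QQ, II-3 qq, III-1 Qq, III-2 Qq, III-3 Qq, III-4 Qq, III-5 Qq, III-6 Qq, IV-1 qq, IV-2 qq, IV-3 QQ, IV-4 qq.
In this assignment every recorded phenotype matches its genotype and every non-founder's genotype is obtainable from its parents' genotypes, so the pedigree is consistent.

Yes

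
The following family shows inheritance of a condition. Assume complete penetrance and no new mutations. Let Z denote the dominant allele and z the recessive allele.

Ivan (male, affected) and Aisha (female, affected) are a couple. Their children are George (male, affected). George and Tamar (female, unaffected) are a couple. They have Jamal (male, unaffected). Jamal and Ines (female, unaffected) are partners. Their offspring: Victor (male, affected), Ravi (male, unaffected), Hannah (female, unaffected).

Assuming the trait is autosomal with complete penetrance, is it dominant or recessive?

Jamal and Ines are both unaffected yet have an affected child Victor. Under dominance, an affected child requires at least one affected parent, so the trait cannot be dominant.

recessive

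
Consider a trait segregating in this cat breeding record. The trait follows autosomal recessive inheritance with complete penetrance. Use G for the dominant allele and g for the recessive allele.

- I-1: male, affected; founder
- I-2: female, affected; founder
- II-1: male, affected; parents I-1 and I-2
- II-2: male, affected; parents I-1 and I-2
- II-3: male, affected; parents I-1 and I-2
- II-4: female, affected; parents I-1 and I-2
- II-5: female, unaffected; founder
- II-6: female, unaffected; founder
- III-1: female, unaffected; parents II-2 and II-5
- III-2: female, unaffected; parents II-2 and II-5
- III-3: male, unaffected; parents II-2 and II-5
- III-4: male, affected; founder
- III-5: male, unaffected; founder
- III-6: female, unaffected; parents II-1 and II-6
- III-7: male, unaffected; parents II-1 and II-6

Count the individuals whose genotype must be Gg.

Obligate heterozygotes: III-1 is unaffected so carries G and received g from II-2 (gg), so III-1 is Gg; III-2 is unaffected so carries G and received g from II-2 (gg), so III-2 is Gg; III-3 is unaffected so carries G and received g from II-2 (gg), so III-3 is Gg; III-6 is unaffected so carries G and received g from II-1 (gg), so III-6 is Gg; III-7 is unaffected so carries G and received g from II-1 (gg), so III-7 is Gg.
Every other individual is either homozygous by phenotype or has at least one consistent homozygous assignment, so the count is 5.

5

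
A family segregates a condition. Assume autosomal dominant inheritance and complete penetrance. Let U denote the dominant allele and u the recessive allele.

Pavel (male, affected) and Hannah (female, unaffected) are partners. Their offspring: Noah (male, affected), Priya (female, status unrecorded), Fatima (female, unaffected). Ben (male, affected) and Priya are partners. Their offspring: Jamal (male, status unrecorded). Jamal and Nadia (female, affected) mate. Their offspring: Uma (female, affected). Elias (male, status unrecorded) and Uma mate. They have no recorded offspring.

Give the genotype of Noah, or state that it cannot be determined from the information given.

Uu

From phenotype alone, Noah is UU or Uu.
Noah is affected so carries U and received u from Hannah (uu), so Noah is Uu.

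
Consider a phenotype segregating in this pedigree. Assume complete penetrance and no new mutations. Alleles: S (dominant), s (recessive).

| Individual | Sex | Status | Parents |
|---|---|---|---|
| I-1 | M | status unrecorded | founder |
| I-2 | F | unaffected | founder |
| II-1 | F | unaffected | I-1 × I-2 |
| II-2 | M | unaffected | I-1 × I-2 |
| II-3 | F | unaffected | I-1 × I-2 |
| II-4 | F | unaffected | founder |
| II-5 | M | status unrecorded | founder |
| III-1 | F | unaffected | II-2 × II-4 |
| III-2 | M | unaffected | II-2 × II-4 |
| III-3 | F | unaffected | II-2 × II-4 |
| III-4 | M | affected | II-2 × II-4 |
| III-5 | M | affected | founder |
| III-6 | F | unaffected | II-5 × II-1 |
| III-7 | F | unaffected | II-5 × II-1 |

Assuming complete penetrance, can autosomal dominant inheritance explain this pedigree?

Under autosomal dominant, III-4 (affected, male) cannot arise from II-2 (unaffected) × II-4 (unaffected).

No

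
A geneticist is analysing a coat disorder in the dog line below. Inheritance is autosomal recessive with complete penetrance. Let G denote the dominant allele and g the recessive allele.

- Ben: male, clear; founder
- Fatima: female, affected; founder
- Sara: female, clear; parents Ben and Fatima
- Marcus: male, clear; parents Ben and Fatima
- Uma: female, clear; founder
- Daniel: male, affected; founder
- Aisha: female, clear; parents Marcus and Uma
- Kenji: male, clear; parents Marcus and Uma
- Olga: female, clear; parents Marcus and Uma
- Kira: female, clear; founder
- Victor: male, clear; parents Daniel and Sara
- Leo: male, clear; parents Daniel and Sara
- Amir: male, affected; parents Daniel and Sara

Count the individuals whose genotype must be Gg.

Obligate heterozygotes: Sara is clear so carries G and received g from Fatima (gg), so Sara is Gg; Marcus is clear so carries G and received g from Fatima (gg), so Marcus is Gg; Victor is clear so carries G and received g from Daniel (gg), so Victor is Gg; Leo is clear so carries G and received g from Daniel (gg), so Leo is Gg.
Every other individual is either homozygous by phenotype or has at least one consistent homozygous assignment, so the count is 4.

4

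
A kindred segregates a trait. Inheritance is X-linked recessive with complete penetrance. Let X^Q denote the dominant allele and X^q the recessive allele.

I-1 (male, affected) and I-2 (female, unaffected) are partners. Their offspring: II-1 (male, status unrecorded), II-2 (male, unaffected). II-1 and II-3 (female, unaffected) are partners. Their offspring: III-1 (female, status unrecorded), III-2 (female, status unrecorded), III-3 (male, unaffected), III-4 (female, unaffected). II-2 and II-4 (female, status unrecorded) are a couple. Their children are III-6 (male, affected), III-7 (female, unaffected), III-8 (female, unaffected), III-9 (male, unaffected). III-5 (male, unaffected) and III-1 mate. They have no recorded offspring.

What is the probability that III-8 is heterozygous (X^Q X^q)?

1/2

II-2 is unaffected, so II-2 is X^Q Y.
II-4 passed Q to III-9 (X^Q Y) and passed q to III-6 (X^q Y), so II-4 is X^Q X^q.
Their cross gives offspring ratios 1/2 X^Q X^Q : 1/2 X^Q X^q. Conditioning on III-8 being unaffected, P(X^Q X^q) = 1/2 / 1 = 1/2.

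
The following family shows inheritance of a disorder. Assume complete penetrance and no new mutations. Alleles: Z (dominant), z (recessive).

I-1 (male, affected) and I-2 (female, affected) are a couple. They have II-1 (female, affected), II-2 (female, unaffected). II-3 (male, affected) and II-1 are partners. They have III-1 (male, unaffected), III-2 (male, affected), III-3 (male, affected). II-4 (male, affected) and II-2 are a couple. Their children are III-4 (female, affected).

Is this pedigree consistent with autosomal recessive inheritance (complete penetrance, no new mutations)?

Under autosomal recessive, II-2 (unaffected, female) cannot arise from I-1 (affected) × I-2 (affected).

No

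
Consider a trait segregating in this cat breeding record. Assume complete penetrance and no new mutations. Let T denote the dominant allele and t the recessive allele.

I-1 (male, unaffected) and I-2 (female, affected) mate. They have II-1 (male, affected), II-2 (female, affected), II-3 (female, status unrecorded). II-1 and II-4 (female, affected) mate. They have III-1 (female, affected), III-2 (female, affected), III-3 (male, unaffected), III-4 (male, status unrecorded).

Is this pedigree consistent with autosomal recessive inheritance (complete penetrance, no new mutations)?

Under autosomal recessive, III-3 (unaffected, male) cannot arise from II-1 (affected) × II-4 (affected).

No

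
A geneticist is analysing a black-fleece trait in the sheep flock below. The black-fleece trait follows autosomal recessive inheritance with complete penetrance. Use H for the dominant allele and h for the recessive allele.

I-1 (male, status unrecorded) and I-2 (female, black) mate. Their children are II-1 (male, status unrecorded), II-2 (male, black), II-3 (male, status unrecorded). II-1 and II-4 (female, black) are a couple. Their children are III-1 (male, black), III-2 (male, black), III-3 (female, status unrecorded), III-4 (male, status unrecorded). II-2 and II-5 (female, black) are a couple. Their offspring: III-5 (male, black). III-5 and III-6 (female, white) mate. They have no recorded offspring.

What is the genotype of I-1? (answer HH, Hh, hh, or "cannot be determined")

I-1's phenotype is unrecorded, and no parent or child forces a single allele at both positions; consistent genotype assignments exist with I-1 as Hh or hh.

cannot be determined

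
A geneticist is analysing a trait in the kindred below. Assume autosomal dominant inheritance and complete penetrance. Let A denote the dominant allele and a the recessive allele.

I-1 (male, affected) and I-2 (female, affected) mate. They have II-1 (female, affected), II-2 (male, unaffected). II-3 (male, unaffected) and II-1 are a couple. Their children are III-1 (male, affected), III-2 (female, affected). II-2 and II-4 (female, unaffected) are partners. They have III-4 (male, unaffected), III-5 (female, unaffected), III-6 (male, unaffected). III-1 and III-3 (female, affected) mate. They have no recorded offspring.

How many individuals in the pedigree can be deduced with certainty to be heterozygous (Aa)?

Obligate heterozygotes: I-1 is affected so carries A and passed a to II-2 (aa), so I-1 is Aa; I-2 is affected so carries A and passed a to II-2 (aa), so I-2 is Aa; III-1 is affected so carries A and received a from II-3 (aa), so III-1 is Aa; III-2 is affected so carries A and received a from II-3 (aa), so III-2 is Aa.
Every other individual is either homozygous by phenotype or has at least one consistent homozygous assignment, so the count is 4.

4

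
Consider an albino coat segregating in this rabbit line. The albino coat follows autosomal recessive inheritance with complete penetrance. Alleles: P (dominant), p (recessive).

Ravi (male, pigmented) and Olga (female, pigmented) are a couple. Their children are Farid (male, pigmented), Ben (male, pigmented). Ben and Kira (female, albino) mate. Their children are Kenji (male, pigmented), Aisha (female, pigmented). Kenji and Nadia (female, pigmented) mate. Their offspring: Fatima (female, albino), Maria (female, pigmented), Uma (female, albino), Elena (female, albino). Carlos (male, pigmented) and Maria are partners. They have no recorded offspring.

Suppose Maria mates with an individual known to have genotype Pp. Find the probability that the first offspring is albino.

Kenji is pigmented so carries P and received p from Kira (pp), so Kenji is Pp.
Nadia is pigmented so carries P and passed p to Fatima (pp), so Nadia is Pp.
Maria is a pigmented offspring of Kenji (Pp) × Nadia (Pp), whose cross gives 1/4 PP : 1/2 Pp : 1/4 pp; conditioning on being pigmented, Maria is PP with probability 1/3, Pp with probability 2/3.
Summing over parental genotype combinations, P(offspring is albino) = 2/3·1/4 = 1/6.

1/6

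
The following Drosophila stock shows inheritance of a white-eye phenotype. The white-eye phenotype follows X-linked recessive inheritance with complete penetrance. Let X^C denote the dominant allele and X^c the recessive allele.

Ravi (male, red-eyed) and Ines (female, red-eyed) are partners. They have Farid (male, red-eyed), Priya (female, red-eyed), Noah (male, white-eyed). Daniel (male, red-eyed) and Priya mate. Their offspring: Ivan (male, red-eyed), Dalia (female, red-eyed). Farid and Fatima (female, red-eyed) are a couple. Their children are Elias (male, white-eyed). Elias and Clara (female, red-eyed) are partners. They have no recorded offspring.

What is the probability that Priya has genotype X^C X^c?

Ravi is red-eyed, so Ravi is X^C Y.
Ines is red-eyed so carries C and passed c to Noah (X^c Y), so Ines is X^C X^c.
Their cross gives offspring ratios 1/2 X^C X^C : 1/2 X^C X^c. Conditioning on Priya being red-eyed, P(X^C X^c) = 1/2 / 1 = 1/2 before taking Priya's own offspring into account.
Daniel is red-eyed, so Daniel is X^C Y.
Now use Priya's offspring. Probability of each recorded status — red-eyed son Ivan: 1/2 if Priya is X^C X^c, 1 if X^C X^C. (Dalia: equally likely either way, so uninformative.)
Bayes: P(X^C X^c) = 1/2·1/2 / (1/2·1/2 + 1/2·1) = 1/3.

1/3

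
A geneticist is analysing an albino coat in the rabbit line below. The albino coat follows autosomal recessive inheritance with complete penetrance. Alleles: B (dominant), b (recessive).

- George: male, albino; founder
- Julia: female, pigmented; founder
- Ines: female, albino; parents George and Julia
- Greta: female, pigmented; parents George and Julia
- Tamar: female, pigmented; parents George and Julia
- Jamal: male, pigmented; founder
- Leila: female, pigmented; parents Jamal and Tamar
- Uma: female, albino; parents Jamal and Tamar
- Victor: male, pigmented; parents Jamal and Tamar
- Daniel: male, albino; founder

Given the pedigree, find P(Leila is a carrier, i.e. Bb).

Jamal is pigmented so carries B and passed b to Uma (bb), so Jamal is Bb.
Tamar is pigmented so carries B and received b from George (bb), so Tamar is Bb.
Their cross gives offspring ratios 1/4 BB : 1/2 Bb : 1/4 bb. Conditioning on Leila being pigmented, P(Bb) = 1/2 / 3/4 = 2/3.

2/3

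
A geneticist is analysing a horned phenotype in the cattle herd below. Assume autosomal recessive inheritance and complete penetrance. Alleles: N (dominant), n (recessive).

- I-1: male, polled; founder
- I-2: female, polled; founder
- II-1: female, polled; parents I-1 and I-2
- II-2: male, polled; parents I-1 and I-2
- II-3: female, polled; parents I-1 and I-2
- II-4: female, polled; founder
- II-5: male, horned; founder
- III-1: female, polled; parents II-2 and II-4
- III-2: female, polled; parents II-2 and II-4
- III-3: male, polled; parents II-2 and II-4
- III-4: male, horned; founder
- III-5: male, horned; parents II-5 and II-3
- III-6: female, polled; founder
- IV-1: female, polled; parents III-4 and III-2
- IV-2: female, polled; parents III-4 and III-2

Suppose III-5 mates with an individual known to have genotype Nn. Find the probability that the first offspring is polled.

1/2

III-5 is horned, so III-5 is nn.
The cross gives 1/2 Nn : 1/2 nn, so P(offspring is polled) = 1/2.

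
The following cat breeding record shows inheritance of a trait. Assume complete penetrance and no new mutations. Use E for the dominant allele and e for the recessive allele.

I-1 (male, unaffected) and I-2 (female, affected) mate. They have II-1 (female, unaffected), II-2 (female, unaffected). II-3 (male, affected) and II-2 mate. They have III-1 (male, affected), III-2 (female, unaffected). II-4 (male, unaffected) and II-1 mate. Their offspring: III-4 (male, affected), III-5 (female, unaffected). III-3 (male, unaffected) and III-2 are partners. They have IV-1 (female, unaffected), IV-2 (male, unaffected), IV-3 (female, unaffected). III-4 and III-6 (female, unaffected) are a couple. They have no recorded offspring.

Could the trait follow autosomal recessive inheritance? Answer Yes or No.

Yes

A consistent assignment under autosomal recessive exists: I-1 EE, I-2 ee, II-1 Ee, II-2 Ee, II-3 ee, II-4 Ee, III-1 ee, III-2 Ee, III-3 EE, III-4 ee, III-5 EE, III-6 EE, IV-1 EE, IV-2 EE, IV-3 EE.
In this assignment every recorded phenotype matches its genotype and every non-founder's genotype is obtainable from its parents' genotypes, so the pedigree is consistent.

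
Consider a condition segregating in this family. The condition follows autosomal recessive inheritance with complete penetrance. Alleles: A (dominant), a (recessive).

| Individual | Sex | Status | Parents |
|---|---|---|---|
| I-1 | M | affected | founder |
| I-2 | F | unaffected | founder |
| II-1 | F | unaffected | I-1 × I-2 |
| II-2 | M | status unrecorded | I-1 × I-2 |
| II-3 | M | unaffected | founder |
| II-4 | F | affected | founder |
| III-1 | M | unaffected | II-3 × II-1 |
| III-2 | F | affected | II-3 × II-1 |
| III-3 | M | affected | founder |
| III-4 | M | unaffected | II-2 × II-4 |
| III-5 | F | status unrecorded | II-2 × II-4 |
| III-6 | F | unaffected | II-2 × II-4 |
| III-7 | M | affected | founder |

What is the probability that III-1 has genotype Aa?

II-3 is unaffected so carries A and passed a to III-2 (aa), so II-3 is Aa.
II-1 is unaffected so carries A and received a from I-1 (aa), so II-1 is Aa.
Their cross gives offspring ratios 1/4 AA : 1/2 Aa : 1/4 aa. Conditioning on III-1 being unaffected, P(Aa) = 1/2 / 3/4 = 2/3.

2/3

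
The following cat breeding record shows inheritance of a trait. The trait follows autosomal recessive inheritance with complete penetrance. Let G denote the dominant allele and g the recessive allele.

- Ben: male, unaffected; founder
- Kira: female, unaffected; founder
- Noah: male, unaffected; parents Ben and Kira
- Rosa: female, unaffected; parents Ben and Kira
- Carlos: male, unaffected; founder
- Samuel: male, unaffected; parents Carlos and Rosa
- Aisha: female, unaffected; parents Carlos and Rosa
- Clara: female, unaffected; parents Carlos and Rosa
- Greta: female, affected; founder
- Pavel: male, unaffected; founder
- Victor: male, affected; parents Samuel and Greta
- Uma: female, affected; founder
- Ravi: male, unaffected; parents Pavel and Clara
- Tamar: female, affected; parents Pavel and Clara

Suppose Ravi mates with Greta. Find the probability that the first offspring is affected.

Pavel is unaffected so carries G and passed g to Tamar (gg), so Pavel is Gg.
Clara is unaffected so carries G and passed g to Tamar (gg), so Clara is Gg.
Ravi is an unaffected offspring of Pavel (Gg) × Clara (Gg), whose cross gives 1/4 GG : 1/2 Gg : 1/4 gg; conditioning on being unaffected, Ravi is GG with probability 1/3, Gg with probability 2/3.
Greta is affected, so Greta is gg.
Summing over parental genotype combinations, P(offspring is affected) = 2/3·1/2 = 1/3.

1/3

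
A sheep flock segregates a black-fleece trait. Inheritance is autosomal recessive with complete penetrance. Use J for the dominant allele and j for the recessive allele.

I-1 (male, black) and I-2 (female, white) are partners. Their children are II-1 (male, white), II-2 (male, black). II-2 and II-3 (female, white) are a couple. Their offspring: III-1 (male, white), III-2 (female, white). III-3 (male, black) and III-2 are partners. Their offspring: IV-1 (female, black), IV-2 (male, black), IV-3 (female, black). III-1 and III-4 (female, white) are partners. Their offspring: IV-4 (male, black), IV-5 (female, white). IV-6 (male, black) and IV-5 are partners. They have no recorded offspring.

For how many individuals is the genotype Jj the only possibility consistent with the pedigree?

5

Obligate heterozygotes: I-2 is white so carries J and passed j to II-2 (jj), so I-2 is Jj; II-1 is white so carries J and received j from I-1 (jj), so II-1 is Jj; III-1 is white so carries J and received j from II-2 (jj), so III-1 is Jj; III-2 is white so carries J and received j from II-2 (jj), so III-2 is Jj; III-4 is white so carries J and passed j to IV-4 (jj), so III-4 is Jj.
Every other individual is either homozygous by phenotype or has at least one consistent homozygous assignment, so the count is 5.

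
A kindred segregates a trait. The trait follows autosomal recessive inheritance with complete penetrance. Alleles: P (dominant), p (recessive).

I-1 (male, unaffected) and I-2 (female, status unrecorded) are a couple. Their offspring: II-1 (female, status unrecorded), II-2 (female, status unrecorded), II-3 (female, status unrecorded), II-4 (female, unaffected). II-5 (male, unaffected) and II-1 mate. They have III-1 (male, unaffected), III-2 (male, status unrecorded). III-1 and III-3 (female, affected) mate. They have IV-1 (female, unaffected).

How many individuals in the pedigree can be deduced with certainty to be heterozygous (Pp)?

Obligate heterozygotes: IV-1 is unaffected so carries P and received p from III-3 (pp), so IV-1 is Pp.
Every other individual is either homozygous by phenotype or has at least one consistent homozygous assignment, so the count is 1.

1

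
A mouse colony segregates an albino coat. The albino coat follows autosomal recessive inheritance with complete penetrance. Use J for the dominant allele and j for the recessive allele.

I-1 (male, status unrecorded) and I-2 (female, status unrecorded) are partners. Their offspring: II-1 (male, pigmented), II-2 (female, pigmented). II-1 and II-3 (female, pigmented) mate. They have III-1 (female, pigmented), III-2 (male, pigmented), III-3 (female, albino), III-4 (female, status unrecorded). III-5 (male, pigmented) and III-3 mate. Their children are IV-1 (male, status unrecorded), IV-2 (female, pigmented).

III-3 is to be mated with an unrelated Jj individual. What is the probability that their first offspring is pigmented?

1/2

III-3 is albino, so III-3 is jj.
The cross gives 1/2 Jj : 1/2 jj, so P(offspring is pigmented) = 1/2.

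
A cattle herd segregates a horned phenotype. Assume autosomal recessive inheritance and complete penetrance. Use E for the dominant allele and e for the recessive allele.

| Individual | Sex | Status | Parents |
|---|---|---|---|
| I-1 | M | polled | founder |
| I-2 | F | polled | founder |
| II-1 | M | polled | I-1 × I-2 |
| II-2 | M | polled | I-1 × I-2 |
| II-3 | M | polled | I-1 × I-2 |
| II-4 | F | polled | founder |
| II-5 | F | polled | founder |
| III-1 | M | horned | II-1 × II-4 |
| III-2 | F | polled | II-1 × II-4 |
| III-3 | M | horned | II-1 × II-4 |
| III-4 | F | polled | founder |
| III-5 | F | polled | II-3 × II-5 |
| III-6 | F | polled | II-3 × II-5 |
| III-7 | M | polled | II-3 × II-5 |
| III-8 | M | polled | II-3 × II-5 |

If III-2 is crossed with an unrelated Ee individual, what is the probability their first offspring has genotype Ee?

II-1 is polled so carries E and passed e to III-1 (ee), so II-1 is Ee.
II-4 is polled so carries E and passed e to III-1 (ee), so II-4 is Ee.
III-2 is a polled offspring of II-1 (Ee) × II-4 (Ee), whose cross gives 1/4 EE : 1/2 Ee : 1/4 ee; conditioning on being polled, III-2 is EE with probability 1/3, Ee with probability 2/3.
Summing over parental genotype combinations, P(offspring has genotype Ee) = 1/3·1/2 + 2/3·1/2 = 1/2.

1/2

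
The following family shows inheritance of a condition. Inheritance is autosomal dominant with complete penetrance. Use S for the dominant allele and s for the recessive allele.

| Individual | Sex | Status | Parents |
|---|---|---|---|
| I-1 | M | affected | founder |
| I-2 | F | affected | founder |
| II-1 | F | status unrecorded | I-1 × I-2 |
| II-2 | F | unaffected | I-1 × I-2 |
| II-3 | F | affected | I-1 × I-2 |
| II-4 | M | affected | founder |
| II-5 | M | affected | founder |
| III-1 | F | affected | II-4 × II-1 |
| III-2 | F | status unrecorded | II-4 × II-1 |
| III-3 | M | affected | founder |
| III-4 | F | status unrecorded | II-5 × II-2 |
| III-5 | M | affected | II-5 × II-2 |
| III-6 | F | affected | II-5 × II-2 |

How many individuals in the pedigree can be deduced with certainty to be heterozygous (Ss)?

Obligate heterozygotes: I-1 is affected so carries S and passed s to II-2 (ss), so I-1 is Ss; I-2 is affected so carries S and passed s to II-2 (ss), so I-2 is Ss; III-5 is affected so carries S and received s from II-2 (ss), so III-5 is Ss; III-6 is affected so carries S and received s from II-2 (ss), so III-6 is Ss.
Every other individual is either homozygous by phenotype or has at least one consistent homozygous assignment, so the count is 4.

4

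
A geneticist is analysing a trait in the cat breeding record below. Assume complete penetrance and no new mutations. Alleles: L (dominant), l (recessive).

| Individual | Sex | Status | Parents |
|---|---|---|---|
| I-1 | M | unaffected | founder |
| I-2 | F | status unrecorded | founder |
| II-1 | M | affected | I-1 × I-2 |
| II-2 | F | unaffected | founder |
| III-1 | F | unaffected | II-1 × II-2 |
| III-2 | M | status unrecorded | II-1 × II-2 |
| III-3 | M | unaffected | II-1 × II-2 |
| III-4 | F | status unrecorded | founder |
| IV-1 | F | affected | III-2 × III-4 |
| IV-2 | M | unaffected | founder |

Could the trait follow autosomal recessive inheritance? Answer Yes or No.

A consistent assignment under autosomal recessive exists: I-1 Ll, I-2 Ll, II-1 ll, II-2 LL, III-1 Ll, III-2 Ll, III-3 Ll, III-4 Ll, IV-1 ll, IV-2 LL.
In this assignment every recorded phenotype matches its genotype and every non-founder's genotype is obtainable from its parents' genotypes, so the pedigree is consistent.

Yes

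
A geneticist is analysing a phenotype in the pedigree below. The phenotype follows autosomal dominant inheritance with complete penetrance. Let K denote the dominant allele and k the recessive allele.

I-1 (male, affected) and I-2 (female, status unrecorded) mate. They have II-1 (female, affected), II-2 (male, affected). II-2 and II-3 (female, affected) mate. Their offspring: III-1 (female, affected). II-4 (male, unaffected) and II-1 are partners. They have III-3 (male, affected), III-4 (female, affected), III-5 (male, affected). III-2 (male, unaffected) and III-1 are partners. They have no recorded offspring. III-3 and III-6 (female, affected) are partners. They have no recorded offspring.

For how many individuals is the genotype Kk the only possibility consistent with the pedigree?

3

Obligate heterozygotes: III-3 is affected so carries K and received k from II-4 (kk), so III-3 is Kk; III-4 is affected so carries K and received k from II-4 (kk), so III-4 is Kk; III-5 is affected so carries K and received k from II-4 (kk), so III-5 is Kk.
Every other individual is either homozygous by phenotype or has at least one consistent homozygous assignment, so the count is 3.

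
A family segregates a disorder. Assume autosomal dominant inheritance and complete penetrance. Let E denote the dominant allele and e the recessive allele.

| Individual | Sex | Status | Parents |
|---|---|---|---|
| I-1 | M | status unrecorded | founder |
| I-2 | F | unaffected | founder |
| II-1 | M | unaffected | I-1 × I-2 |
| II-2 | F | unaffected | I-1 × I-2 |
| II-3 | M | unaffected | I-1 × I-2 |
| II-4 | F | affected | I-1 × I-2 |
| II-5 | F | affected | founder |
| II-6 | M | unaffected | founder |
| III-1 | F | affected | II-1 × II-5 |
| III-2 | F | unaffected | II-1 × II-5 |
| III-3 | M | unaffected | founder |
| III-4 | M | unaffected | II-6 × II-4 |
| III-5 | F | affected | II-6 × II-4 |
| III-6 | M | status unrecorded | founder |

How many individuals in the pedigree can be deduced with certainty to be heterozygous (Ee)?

5

Obligate heterozygotes: I-1 passed E to II-4 (Ee, whose e came from I-2) and passed e to II-1 (ee), so I-1 is Ee; II-4 is affected so carries E and received e from I-2 (ee), so II-4 is Ee; II-5 is affected so carries E and passed e to III-2 (ee), so II-5 is Ee; III-1 is affected so carries E and received e from II-1 (ee), so III-1 is Ee; III-5 is affected so carries E and received e from II-6 (ee), so III-5 is Ee.
Every other individual is either homozygous by phenotype or has at least one consistent homozygous assignment, so the count is 5.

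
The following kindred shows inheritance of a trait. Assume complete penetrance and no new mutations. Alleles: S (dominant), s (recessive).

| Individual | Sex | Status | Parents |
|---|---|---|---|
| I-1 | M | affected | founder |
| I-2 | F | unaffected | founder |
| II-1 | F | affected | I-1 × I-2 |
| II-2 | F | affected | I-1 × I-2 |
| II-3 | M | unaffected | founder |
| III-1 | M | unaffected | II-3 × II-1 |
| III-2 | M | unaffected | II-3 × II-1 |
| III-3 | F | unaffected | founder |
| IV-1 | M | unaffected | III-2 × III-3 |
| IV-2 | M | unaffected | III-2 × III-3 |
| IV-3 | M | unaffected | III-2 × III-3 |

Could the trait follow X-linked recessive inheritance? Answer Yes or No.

Under X-linked recessive, III-1 (unaffected, male) cannot arise from II-3 (unaffected) × II-1 (affected).

No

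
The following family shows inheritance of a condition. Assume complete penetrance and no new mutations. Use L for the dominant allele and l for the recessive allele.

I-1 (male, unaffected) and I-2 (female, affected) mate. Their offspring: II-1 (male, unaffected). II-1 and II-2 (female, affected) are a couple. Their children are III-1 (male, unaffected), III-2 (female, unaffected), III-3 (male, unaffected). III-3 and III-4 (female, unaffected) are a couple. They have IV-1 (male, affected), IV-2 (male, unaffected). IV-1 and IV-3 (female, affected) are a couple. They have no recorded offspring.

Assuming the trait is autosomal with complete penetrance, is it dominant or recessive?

recessive

III-3 and III-4 are both unaffected yet have an affected child IV-1. Under dominance, an affected child requires at least one affected parent, so the trait cannot be dominant.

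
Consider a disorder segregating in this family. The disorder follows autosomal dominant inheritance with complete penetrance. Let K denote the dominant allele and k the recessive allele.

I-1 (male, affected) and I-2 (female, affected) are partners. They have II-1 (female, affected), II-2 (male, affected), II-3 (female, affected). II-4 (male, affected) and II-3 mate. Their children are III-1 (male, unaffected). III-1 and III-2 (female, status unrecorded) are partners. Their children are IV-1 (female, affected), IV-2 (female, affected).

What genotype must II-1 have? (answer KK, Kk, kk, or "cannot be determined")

cannot be determined

II-1's phenotype allows KK or Kk, and no parent or child forces a single allele at both positions; consistent genotype assignments exist with II-1 as KK or Kk.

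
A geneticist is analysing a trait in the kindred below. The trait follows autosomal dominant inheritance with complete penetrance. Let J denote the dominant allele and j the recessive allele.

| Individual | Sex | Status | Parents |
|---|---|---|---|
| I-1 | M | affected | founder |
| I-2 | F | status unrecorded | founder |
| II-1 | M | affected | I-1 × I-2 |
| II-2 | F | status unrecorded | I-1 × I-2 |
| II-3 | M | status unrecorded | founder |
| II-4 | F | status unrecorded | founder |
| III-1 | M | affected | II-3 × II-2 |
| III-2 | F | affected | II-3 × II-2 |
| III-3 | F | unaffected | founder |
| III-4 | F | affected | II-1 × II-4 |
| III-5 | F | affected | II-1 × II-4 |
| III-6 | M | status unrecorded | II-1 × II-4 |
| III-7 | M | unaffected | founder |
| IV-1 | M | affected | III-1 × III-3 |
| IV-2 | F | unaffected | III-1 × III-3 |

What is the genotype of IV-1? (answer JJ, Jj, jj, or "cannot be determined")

From phenotype alone, IV-1 is JJ or Jj.
IV-1 is affected so carries J and received j from III-3 (jj), so IV-1 is Jj.

Jj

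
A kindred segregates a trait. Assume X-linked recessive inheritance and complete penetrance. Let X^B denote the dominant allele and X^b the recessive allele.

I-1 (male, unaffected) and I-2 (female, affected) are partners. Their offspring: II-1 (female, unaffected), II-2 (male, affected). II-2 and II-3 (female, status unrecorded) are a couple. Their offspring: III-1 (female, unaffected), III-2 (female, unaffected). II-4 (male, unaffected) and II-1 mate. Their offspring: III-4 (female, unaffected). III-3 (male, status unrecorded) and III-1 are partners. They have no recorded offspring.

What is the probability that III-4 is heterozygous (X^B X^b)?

1/2

II-4 is unaffected, so II-4 is X^B Y.
II-1 is unaffected so carries B and received b from I-2 (X^b X^b), so II-1 is X^B X^b.
Their cross gives offspring ratios 1/2 X^B X^B : 1/2 X^B X^b. Conditioning on III-4 being unaffected, P(X^B X^b) = 1/2 / 1 = 1/2.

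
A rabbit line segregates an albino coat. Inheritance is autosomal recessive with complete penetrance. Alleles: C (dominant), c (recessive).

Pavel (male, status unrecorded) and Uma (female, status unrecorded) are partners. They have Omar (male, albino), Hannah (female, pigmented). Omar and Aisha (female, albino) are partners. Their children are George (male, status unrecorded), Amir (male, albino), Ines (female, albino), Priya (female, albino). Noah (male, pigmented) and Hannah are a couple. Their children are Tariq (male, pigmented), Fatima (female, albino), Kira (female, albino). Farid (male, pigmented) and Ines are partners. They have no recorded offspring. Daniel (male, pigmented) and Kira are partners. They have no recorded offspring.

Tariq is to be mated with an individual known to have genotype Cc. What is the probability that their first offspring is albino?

Noah is pigmented so carries C and passed c to Fatima (cc), so Noah is Cc.
Hannah is pigmented so carries C and passed c to Fatima (cc), so Hannah is Cc.
Tariq is a pigmented offspring of Noah (Cc) × Hannah (Cc), whose cross gives 1/4 CC : 1/2 Cc : 1/4 cc; conditioning on being pigmented, Tariq is CC with probability 1/3, Cc with probability 2/3.
Summing over parental genotype combinations, P(offspring is albino) = 2/3·1/4 = 1/6.

1/6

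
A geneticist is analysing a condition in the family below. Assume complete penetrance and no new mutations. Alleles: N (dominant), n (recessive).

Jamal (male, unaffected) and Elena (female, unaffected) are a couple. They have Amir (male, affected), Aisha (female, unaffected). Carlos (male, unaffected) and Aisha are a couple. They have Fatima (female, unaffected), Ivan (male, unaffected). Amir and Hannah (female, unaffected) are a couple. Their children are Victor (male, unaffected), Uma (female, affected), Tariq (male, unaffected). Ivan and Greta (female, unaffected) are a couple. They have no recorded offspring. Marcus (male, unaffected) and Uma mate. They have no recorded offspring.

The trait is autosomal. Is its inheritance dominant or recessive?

Jamal and Elena are both unaffected yet have an affected child Amir. Under dominance, an affected child requires at least one affected parent, so the trait cannot be dominant.

recessive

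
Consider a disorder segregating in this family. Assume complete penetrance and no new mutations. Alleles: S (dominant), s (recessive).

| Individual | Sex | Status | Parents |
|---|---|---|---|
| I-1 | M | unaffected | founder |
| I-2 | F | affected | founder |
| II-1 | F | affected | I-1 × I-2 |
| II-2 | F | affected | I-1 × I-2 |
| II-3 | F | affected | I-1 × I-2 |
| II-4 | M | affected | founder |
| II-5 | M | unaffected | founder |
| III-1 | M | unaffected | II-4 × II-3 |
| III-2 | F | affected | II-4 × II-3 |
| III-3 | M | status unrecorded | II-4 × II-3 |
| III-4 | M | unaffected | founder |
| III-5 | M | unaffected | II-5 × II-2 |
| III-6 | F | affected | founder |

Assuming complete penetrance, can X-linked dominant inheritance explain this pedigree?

Yes

A consistent assignment under X-linked dominant exists: I-1 X^s Y, I-2 X^S X^S, II-1 X^S X^s, II-2 X^S X^s, II-3 X^S X^s, II-4 X^S Y, II-5 X^s Y, III-1 X^s Y, III-2 X^S X^S, III-3 X^S Y, III-4 X^s Y, III-5 X^s Y, III-6 X^S X^S.
In this assignment every recorded phenotype matches its genotype and every non-founder's genotype is obtainable from its parents' genotypes, so the pedigree is consistent.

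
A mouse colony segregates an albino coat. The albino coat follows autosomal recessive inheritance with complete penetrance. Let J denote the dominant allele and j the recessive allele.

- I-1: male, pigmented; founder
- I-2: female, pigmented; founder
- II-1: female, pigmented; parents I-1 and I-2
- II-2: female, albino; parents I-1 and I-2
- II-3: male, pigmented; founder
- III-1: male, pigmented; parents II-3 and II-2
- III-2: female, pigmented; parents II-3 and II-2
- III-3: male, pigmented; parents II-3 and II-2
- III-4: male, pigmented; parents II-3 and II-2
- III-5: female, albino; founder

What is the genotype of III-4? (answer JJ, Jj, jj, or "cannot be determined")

Jj

From phenotype alone, III-4 is JJ or Jj.
III-4 is pigmented so carries J and received j from II-2 (jj), so III-4 is Jj.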